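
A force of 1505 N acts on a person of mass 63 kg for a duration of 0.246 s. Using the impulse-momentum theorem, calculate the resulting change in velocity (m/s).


J = F * dt = 1505 * 0.246 = 370.2300 N*s
delta_v = J / m
delta_v = 370.2300 / 63
delta_v = 5.8767


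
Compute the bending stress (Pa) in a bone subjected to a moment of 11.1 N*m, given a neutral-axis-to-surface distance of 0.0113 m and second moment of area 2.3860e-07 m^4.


sigma = M * c / I
sigma = 11.1 * 0.0113 / 2.3860e-07
M * c = 0.1254
sigma = 525691.5339


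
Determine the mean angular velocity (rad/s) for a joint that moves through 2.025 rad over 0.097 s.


omega = delta_theta / delta_t
omega = 2.025 / 0.097
omega = 20.8763


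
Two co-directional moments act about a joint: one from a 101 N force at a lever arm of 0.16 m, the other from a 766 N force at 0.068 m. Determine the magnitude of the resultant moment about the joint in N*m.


M = F1 * d1 + F2 * d2
M = 101 * 0.16 + 766 * 0.068
M = 16.1600 + 52.0880
M = 68.2480


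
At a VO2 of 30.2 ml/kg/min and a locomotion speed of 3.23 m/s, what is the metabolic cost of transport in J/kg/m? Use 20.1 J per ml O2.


Power per kg = VO2 * 20.1 / 60
Power per kg = 30.2 * 20.1 / 60 = 10.1170 W/kg
Cost = power_per_kg / speed
Cost = 10.1170 / 3.23
Cost = 3.1322


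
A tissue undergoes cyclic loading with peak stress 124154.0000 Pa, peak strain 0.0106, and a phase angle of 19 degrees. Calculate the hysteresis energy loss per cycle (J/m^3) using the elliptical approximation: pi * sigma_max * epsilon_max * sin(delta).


E_loss = pi * sigma_max * epsilon_max * sin(delta)
delta = 19 deg = 0.3316 rad
sin(delta) = 0.3256
E_loss = pi * 124154.0000 * 0.0106 * 0.3256
E_loss = 1346.0413


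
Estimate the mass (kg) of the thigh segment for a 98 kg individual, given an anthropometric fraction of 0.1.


m_segment = body_mass * fraction
m_segment = 98 * 0.1
m_segment = 9.8000


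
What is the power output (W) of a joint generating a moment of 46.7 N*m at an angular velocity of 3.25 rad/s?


P = M * omega
P = 46.7 * 3.25
P = 151.7750


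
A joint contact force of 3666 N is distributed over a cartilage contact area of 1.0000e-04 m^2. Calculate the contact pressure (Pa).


P = F / A
P = 3666 / 1.0000e-04
P = 3.6660e+07


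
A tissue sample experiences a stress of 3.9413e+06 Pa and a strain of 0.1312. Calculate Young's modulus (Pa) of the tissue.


E = stress / strain
E = 3.9413e+06 / 0.1312
E = 3.0040e+07


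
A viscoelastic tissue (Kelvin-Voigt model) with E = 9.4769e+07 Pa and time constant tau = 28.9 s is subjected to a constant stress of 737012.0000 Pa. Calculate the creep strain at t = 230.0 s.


epsilon(t) = (sigma/E) * (1 - exp(-t/tau))
sigma/E = 737012.0000 / 9.4769e+07 = 0.0078
exp(-t/tau) = exp(-230.0 / 28.9) = 3.4969e-04
epsilon = 0.0078 * (1 - 3.4969e-04)
epsilon = 0.0078


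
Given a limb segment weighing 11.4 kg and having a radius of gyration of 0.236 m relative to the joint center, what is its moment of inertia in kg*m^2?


I = m * k^2
I = 11.4 * 0.236^2
k^2 = 0.0557
I = 0.6349


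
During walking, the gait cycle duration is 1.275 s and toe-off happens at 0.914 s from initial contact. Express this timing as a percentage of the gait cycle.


pct = (event_time / cycle_time) * 100
pct = (0.914 / 1.275) * 100
ratio = 0.7169
pct = 71.6863


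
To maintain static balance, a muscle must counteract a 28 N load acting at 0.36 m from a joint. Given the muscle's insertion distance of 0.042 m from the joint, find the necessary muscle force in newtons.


F_muscle = W * d_load / d_muscle
F_muscle = 28 * 0.36 / 0.042
Numerator = 10.0800
F_muscle = 240.0000


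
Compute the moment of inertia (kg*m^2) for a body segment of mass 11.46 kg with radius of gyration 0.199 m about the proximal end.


I = m * k^2
I = 11.46 * 0.199^2
k^2 = 0.0396
I = 0.4538


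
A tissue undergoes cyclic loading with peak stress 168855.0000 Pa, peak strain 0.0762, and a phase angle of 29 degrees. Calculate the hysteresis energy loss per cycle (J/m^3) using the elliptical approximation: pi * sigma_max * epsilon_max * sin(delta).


E_loss = pi * sigma_max * epsilon_max * sin(delta)
delta = 29 deg = 0.5061 rad
sin(delta) = 0.4848
E_loss = pi * 168855.0000 * 0.0762 * 0.4848
E_loss = 19597.0183


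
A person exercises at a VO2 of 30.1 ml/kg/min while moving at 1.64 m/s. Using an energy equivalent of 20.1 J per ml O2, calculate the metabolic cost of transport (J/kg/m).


Power per kg = VO2 * 20.1 / 60
Power per kg = 30.1 * 20.1 / 60 = 10.0835 W/kg
Cost = power_per_kg / speed
Cost = 10.0835 / 1.64
Cost = 6.1485


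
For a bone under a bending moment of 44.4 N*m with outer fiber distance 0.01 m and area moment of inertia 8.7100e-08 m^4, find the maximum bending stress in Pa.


sigma = M * c / I
sigma = 44.4 * 0.01 / 8.7100e-08
M * c = 0.4440
sigma = 5.0976e+06


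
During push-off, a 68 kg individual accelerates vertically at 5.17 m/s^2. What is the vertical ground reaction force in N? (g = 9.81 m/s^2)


GRF = m * (g + a)
GRF = 68 * (9.81 + 5.17)
GRF = 68 * 14.9800
GRF = 1018.6400


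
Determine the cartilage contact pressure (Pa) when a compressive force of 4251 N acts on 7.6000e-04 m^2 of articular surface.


P = F / A
P = 4251 / 7.6000e-04
P = 5.5934e+06


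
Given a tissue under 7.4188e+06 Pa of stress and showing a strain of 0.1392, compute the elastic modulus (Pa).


E = stress / strain
E = 7.4188e+06 / 0.1392
E = 5.3296e+07


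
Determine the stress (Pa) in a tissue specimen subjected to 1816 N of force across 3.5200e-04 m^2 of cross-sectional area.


stress = F / A
stress = 1816 / 3.5200e-04
stress = 5.1591e+06


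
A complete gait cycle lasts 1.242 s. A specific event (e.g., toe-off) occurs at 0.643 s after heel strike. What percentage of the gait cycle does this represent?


pct = (event_time / cycle_time) * 100
pct = (0.643 / 1.242) * 100
ratio = 0.5177
pct = 51.7713


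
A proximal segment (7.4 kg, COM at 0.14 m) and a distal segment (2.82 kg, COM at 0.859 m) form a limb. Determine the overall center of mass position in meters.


COM = (m1*x1 + m2*x2) / (m1 + m2)
COM = (7.4*0.14 + 2.82*0.859) / (7.4 + 2.82)
Numerator = 3.4584
Denominator = 10.2200
COM = 0.3384


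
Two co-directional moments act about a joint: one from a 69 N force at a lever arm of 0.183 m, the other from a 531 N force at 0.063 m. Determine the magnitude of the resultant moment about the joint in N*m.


M = F1 * d1 + F2 * d2
M = 69 * 0.183 + 531 * 0.063
M = 12.6270 + 33.4530
M = 46.0800


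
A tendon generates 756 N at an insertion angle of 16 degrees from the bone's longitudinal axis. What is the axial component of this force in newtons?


F_eff = F_tendon * cos(theta)
theta = 16 deg = 0.2793 rad
cos(theta) = 0.9613
F_eff = 756 * 0.9613
F_eff = 726.7138


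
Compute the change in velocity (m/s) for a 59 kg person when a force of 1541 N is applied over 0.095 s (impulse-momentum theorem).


J = F * dt = 1541 * 0.095 = 146.3950 N*s
delta_v = J / m
delta_v = 146.3950 / 59
delta_v = 2.4813


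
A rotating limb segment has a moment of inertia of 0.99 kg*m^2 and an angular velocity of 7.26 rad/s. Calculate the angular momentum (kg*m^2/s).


L = I * omega
L = 0.99 * 7.26
L = 7.1874


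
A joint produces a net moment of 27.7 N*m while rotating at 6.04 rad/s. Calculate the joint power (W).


P = M * omega
P = 27.7 * 6.04
P = 167.3080


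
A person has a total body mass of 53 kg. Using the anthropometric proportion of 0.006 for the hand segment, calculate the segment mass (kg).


m_segment = body_mass * fraction
m_segment = 53 * 0.006
m_segment = 0.3180


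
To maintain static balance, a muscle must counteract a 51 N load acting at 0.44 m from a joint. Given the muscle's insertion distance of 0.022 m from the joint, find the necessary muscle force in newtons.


F_muscle = W * d_load / d_muscle
F_muscle = 51 * 0.44 / 0.022
Numerator = 22.4400
F_muscle = 1020.0000


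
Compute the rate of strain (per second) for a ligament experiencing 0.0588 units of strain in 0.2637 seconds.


strain_rate = delta_strain / delta_t
strain_rate = 0.0588 / 0.2637
strain_rate = 0.2230


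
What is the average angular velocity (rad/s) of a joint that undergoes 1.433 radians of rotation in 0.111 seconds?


omega = delta_theta / delta_t
omega = 1.433 / 0.111
omega = 12.9099


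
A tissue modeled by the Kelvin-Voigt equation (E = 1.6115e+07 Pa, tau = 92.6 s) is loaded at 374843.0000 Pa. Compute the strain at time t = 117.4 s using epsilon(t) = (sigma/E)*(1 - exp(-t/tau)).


epsilon(t) = (sigma/E) * (1 - exp(-t/tau))
sigma/E = 374843.0000 / 1.6115e+07 = 0.0233
exp(-t/tau) = exp(-117.4 / 92.6) = 0.2814
epsilon = 0.0233 * (1 - 0.2814)
epsilon = 0.0167


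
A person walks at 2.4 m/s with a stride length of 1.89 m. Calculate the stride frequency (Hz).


f = v / stride_length
f = 2.4 / 1.89
f = 1.2698


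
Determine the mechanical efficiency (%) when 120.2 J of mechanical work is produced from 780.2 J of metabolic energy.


eta = (W_mech / E_meta) * 100
eta = (120.2 / 780.2) * 100
ratio = 0.1541
eta = 15.4063


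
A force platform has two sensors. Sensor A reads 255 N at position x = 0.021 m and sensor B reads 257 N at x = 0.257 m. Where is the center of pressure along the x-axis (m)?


COP_x = (F1*x1 + F2*x2) / (F1 + F2)
COP_x = (255*0.021 + 257*0.257) / (255 + 257)
Numerator = 71.4040
Denominator = 512
COP_x = 0.1395


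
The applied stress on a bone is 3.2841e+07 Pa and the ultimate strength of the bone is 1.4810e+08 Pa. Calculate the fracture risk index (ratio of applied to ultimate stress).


FRI = applied / ultimate
FRI = 3.2841e+07 / 1.4810e+08
FRI = 0.2217


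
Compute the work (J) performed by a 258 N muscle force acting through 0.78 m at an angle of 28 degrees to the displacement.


W = F * d * cos(theta)
theta = 28 deg = 0.4887 rad
cos(theta) = 0.8829
W = 258 * 0.78 * 0.8829
W = 177.6844


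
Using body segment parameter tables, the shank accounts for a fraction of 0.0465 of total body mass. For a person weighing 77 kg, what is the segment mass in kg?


m_segment = body_mass * fraction
m_segment = 77 * 0.0465
m_segment = 3.5805


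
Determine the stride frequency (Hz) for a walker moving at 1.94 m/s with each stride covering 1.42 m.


f = v / stride_length
f = 1.94 / 1.42
f = 1.3662


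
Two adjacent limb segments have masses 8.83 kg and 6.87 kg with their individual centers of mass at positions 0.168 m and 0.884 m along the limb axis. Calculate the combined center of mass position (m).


COM = (m1*x1 + m2*x2) / (m1 + m2)
COM = (8.83*0.168 + 6.87*0.884) / (8.83 + 6.87)
Numerator = 7.5565
Denominator = 15.7000
COM = 0.4813


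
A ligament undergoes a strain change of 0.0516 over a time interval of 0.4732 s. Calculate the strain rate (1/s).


strain_rate = delta_strain / delta_t
strain_rate = 0.0516 / 0.4732
strain_rate = 0.1090


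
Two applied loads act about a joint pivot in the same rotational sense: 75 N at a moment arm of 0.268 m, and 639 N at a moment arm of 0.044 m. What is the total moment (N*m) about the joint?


M = F1 * d1 + F2 * d2
M = 75 * 0.268 + 639 * 0.044
M = 20.1000 + 28.1160
M = 48.2160


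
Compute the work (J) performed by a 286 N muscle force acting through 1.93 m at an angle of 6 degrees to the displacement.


W = F * d * cos(theta)
theta = 6 deg = 0.1047 rad
cos(theta) = 0.9945
W = 286 * 1.93 * 0.9945
W = 548.9562


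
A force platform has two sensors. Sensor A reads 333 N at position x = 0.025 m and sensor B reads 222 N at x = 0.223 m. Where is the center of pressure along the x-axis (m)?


COP_x = (F1*x1 + F2*x2) / (F1 + F2)
COP_x = (333*0.025 + 222*0.223) / (333 + 222)
Numerator = 57.8310
Denominator = 555
COP_x = 0.1042


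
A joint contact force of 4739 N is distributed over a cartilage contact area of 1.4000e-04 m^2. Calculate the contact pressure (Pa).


P = F / A
P = 4739 / 1.4000e-04
P = 3.3850e+07


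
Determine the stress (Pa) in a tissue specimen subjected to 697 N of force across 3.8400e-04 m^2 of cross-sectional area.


stress = F / A
stress = 697 / 3.8400e-04
stress = 1.8151e+06


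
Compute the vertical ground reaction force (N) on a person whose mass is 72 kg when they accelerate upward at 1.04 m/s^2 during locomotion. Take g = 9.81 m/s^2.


GRF = m * (g + a)
GRF = 72 * (9.81 + 1.04)
GRF = 72 * 10.8500
GRF = 781.2000


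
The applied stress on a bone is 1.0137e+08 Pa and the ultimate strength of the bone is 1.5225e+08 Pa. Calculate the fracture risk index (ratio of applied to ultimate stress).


FRI = applied / ultimate
FRI = 1.0137e+08 / 1.5225e+08
FRI = 0.6658


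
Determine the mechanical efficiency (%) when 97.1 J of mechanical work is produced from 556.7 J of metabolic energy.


eta = (W_mech / E_meta) * 100
eta = (97.1 / 556.7) * 100
ratio = 0.1744
eta = 17.4421


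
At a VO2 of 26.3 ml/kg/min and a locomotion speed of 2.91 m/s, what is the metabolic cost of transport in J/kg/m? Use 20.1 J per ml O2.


Power per kg = VO2 * 20.1 / 60
Power per kg = 26.3 * 20.1 / 60 = 8.8105 W/kg
Cost = power_per_kg / speed
Cost = 8.8105 / 2.91
Cost = 3.0277


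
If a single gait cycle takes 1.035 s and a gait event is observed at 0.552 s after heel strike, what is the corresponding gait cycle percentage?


pct = (event_time / cycle_time) * 100
pct = (0.552 / 1.035) * 100
ratio = 0.5333
pct = 53.3333


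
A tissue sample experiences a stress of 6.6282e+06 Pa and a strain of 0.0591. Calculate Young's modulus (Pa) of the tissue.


E = stress / strain
E = 6.6282e+06 / 0.0591
E = 1.1215e+08


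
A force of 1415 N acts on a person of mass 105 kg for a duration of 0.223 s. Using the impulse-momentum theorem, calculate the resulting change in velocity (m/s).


J = F * dt = 1415 * 0.223 = 315.5450 N*s
delta_v = J / m
delta_v = 315.5450 / 105
delta_v = 3.0052


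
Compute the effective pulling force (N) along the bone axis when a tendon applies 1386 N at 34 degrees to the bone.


F_eff = F_tendon * cos(theta)
theta = 34 deg = 0.5934 rad
cos(theta) = 0.8290
F_eff = 1386 * 0.8290
F_eff = 1149.0461


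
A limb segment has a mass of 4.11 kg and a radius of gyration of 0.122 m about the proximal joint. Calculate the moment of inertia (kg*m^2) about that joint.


I = m * k^2
I = 4.11 * 0.122^2
k^2 = 0.0149
I = 0.0612


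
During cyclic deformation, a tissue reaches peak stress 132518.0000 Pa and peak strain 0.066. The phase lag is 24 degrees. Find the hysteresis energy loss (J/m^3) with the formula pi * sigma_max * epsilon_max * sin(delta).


E_loss = pi * sigma_max * epsilon_max * sin(delta)
delta = 24 deg = 0.4189 rad
sin(delta) = 0.4067
E_loss = pi * 132518.0000 * 0.066 * 0.4067
E_loss = 11175.8865


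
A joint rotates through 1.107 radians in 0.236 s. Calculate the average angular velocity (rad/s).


omega = delta_theta / delta_t
omega = 1.107 / 0.236
omega = 4.6907


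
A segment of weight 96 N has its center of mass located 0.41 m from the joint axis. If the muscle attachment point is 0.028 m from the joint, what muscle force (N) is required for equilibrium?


F_muscle = W * d_load / d_muscle
F_muscle = 96 * 0.41 / 0.028
Numerator = 39.3600
F_muscle = 1405.7143


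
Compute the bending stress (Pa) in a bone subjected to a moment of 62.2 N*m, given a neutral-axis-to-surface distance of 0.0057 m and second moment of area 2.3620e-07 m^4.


sigma = M * c / I
sigma = 62.2 * 0.0057 / 2.3620e-07
M * c = 0.3545
sigma = 1.5010e+06


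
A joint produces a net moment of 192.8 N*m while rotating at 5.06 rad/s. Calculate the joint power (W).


P = M * omega
P = 192.8 * 5.06
P = 975.5680


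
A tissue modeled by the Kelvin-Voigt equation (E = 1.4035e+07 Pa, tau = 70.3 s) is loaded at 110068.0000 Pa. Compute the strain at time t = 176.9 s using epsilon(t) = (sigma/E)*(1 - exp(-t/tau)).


epsilon(t) = (sigma/E) * (1 - exp(-t/tau))
sigma/E = 110068.0000 / 1.4035e+07 = 0.0078
exp(-t/tau) = exp(-176.9 / 70.3) = 0.0808
epsilon = 0.0078 * (1 - 0.0808)
epsilon = 0.0072


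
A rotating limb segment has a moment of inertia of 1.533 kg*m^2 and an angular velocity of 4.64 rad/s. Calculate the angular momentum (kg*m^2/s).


L = I * omega
L = 1.533 * 4.64
L = 7.1131


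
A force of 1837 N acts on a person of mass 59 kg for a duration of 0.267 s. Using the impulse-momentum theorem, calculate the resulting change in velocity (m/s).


J = F * dt = 1837 * 0.267 = 490.4790 N*s
delta_v = J / m
delta_v = 490.4790 / 59
delta_v = 8.3132


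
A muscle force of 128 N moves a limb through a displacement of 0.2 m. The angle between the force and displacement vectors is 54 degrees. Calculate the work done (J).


W = F * d * cos(theta)
theta = 54 deg = 0.9425 rad
cos(theta) = 0.5878
W = 128 * 0.2 * 0.5878
W = 15.0473


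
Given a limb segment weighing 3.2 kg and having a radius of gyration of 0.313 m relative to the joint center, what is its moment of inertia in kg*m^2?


I = m * k^2
I = 3.2 * 0.313^2
k^2 = 0.0980
I = 0.3135


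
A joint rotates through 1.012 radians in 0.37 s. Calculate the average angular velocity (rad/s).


omega = delta_theta / delta_t
omega = 1.012 / 0.37
omega = 2.7351


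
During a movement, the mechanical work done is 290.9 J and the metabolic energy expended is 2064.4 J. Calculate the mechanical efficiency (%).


eta = (W_mech / E_meta) * 100
eta = (290.9 / 2064.4) * 100
ratio = 0.1409
eta = 14.0913


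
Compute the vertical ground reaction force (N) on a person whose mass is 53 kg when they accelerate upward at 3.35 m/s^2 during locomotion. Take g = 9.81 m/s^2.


GRF = m * (g + a)
GRF = 53 * (9.81 + 3.35)
GRF = 53 * 13.1600
GRF = 697.4800


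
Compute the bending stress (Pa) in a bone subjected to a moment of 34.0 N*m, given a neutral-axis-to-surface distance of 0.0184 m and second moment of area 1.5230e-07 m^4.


sigma = M * c / I
sigma = 34.0 * 0.0184 / 1.5230e-07
M * c = 0.6256
sigma = 4.1077e+06


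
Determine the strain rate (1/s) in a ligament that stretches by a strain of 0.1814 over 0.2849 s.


strain_rate = delta_strain / delta_t
strain_rate = 0.1814 / 0.2849
strain_rate = 0.6367


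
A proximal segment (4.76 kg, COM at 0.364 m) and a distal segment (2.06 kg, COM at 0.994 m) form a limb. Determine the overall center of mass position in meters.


COM = (m1*x1 + m2*x2) / (m1 + m2)
COM = (4.76*0.364 + 2.06*0.994) / (4.76 + 2.06)
Numerator = 3.7803
Denominator = 6.8200
COM = 0.5543


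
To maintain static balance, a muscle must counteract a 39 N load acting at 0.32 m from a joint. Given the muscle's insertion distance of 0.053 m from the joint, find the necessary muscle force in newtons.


F_muscle = W * d_load / d_muscle
F_muscle = 39 * 0.32 / 0.053
Numerator = 12.4800
F_muscle = 235.4717


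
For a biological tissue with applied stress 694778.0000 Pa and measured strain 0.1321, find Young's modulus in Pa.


E = stress / strain
E = 694778.0000 / 0.1321
E = 5.2595e+06


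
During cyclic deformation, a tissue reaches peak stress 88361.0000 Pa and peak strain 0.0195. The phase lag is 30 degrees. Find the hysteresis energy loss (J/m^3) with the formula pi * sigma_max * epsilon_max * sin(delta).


E_loss = pi * sigma_max * epsilon_max * sin(delta)
delta = 30 deg = 0.5236 rad
sin(delta) = 0.5000
E_loss = pi * 88361.0000 * 0.0195 * 0.5000
E_loss = 2706.5441


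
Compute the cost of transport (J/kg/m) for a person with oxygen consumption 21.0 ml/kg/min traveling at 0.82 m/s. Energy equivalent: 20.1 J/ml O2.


Power per kg = VO2 * 20.1 / 60
Power per kg = 21.0 * 20.1 / 60 = 7.0350 W/kg
Cost = power_per_kg / speed
Cost = 7.0350 / 0.82
Cost = 8.5793


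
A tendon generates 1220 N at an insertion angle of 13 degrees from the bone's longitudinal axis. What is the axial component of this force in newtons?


F_eff = F_tendon * cos(theta)
theta = 13 deg = 0.2269 rad
cos(theta) = 0.9744
F_eff = 1220 * 0.9744
F_eff = 1188.7315


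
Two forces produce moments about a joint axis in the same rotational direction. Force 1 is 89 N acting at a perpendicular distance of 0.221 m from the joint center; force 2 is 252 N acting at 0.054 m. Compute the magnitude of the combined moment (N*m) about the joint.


M = F1 * d1 + F2 * d2
M = 89 * 0.221 + 252 * 0.054
M = 19.6690 + 13.6080
M = 33.2770


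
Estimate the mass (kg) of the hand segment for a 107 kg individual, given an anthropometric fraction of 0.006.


m_segment = body_mass * fraction
m_segment = 107 * 0.006
m_segment = 0.6420


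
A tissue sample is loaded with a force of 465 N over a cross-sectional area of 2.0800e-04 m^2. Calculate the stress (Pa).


stress = F / A
stress = 465 / 2.0800e-04
stress = 2.2356e+06


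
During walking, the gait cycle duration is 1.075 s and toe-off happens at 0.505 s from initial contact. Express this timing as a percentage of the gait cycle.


pct = (event_time / cycle_time) * 100
pct = (0.505 / 1.075) * 100
ratio = 0.4698
pct = 46.9767


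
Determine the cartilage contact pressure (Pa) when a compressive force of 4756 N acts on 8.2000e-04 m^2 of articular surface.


P = F / A
P = 4756 / 8.2000e-04
P = 5.8000e+06


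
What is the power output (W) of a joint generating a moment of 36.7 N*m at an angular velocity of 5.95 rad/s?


P = M * omega
P = 36.7 * 5.95
P = 218.3650


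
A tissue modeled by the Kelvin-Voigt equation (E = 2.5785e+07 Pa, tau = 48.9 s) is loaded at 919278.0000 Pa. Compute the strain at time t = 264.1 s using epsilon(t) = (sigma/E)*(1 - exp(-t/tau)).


epsilon(t) = (sigma/E) * (1 - exp(-t/tau))
sigma/E = 919278.0000 / 2.5785e+07 = 0.0357
exp(-t/tau) = exp(-264.1 / 48.9) = 0.0045
epsilon = 0.0357 * (1 - 0.0045)
epsilon = 0.0355


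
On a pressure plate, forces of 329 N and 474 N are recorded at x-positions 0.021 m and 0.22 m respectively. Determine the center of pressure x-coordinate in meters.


COP_x = (F1*x1 + F2*x2) / (F1 + F2)
COP_x = (329*0.021 + 474*0.22) / (329 + 474)
Numerator = 111.1890
Denominator = 803
COP_x = 0.1385


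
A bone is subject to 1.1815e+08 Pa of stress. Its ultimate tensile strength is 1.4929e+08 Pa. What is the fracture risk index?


FRI = applied / ultimate
FRI = 1.1815e+08 / 1.4929e+08
FRI = 0.7914


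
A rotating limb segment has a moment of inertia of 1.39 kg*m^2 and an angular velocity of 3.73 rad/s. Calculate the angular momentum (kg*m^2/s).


L = I * omega
L = 1.39 * 3.73
L = 5.1847


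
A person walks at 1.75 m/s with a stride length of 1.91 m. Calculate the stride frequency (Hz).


f = v / stride_length
f = 1.75 / 1.91
f = 0.9162


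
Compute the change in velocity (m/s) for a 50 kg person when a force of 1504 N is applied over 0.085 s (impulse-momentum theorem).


J = F * dt = 1504 * 0.085 = 127.8400 N*s
delta_v = J / m
delta_v = 127.8400 / 50
delta_v = 2.5568


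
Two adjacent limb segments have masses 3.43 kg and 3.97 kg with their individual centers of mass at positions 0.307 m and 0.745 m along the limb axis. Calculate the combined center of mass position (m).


COM = (m1*x1 + m2*x2) / (m1 + m2)
COM = (3.43*0.307 + 3.97*0.745) / (3.43 + 3.97)
Numerator = 4.0107
Denominator = 7.4000
COM = 0.5420


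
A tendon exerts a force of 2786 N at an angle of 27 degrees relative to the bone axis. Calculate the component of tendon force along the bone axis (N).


F_eff = F_tendon * cos(theta)
theta = 27 deg = 0.4712 rad
cos(theta) = 0.8910
F_eff = 2786 * 0.8910
F_eff = 2482.3442


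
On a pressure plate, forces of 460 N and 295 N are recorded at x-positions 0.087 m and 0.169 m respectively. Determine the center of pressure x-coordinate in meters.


COP_x = (F1*x1 + F2*x2) / (F1 + F2)
COP_x = (460*0.087 + 295*0.169) / (460 + 295)
Numerator = 89.8750
Denominator = 755
COP_x = 0.1190


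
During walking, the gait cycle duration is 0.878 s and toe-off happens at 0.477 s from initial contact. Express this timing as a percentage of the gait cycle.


pct = (event_time / cycle_time) * 100
pct = (0.477 / 0.878) * 100
ratio = 0.5433
pct = 54.3280


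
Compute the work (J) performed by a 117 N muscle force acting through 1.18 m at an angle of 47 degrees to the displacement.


W = F * d * cos(theta)
theta = 47 deg = 0.8203 rad
cos(theta) = 0.6820
W = 117 * 1.18 * 0.6820
W = 94.1567


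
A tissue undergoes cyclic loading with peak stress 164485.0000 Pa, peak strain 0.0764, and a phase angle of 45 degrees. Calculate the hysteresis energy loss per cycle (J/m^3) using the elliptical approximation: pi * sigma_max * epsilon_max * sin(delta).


E_loss = pi * sigma_max * epsilon_max * sin(delta)
delta = 45 deg = 0.7854 rad
sin(delta) = 0.7071
E_loss = pi * 164485.0000 * 0.0764 * 0.7071
E_loss = 27916.0863


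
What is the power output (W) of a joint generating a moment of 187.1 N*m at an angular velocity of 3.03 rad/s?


P = M * omega
P = 187.1 * 3.03
P = 566.9130


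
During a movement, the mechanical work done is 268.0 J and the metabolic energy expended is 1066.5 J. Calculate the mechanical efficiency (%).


eta = (W_mech / E_meta) * 100
eta = (268.0 / 1066.5) * 100
ratio = 0.2513
eta = 25.1289


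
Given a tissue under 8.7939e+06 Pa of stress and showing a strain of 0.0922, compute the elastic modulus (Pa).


E = stress / strain
E = 8.7939e+06 / 0.0922
E = 9.5379e+07


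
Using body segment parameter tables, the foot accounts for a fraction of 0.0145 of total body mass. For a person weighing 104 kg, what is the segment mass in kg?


m_segment = body_mass * fraction
m_segment = 104 * 0.0145
m_segment = 1.5080


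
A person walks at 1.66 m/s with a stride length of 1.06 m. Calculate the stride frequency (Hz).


f = v / stride_length
f = 1.66 / 1.06
f = 1.5660


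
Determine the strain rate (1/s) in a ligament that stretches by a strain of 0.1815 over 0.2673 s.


strain_rate = delta_strain / delta_t
strain_rate = 0.1815 / 0.2673
strain_rate = 0.6790


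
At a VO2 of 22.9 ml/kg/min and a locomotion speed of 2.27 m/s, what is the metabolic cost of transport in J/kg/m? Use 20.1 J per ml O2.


Power per kg = VO2 * 20.1 / 60
Power per kg = 22.9 * 20.1 / 60 = 7.6715 W/kg
Cost = power_per_kg / speed
Cost = 7.6715 / 2.27
Cost = 3.3795


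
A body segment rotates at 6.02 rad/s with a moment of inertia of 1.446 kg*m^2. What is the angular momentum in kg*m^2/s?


L = I * omega
L = 1.446 * 6.02
L = 8.7049


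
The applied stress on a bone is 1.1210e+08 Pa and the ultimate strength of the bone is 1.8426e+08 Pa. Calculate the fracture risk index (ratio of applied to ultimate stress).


FRI = applied / ultimate
FRI = 1.1210e+08 / 1.8426e+08
FRI = 0.6084


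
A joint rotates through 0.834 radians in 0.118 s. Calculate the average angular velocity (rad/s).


omega = delta_theta / delta_t
omega = 0.834 / 0.118
omega = 7.0678


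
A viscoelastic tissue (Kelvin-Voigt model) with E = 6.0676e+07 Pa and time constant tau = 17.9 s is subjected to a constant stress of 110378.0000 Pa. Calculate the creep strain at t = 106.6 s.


epsilon(t) = (sigma/E) * (1 - exp(-t/tau))
sigma/E = 110378.0000 / 6.0676e+07 = 0.0018
exp(-t/tau) = exp(-106.6 / 17.9) = 0.0026
epsilon = 0.0018 * (1 - 0.0026)
epsilon = 0.0018


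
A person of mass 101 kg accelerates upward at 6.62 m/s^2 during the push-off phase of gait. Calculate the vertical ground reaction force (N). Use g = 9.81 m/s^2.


GRF = m * (g + a)
GRF = 101 * (9.81 + 6.62)
GRF = 101 * 16.4300
GRF = 1659.4300


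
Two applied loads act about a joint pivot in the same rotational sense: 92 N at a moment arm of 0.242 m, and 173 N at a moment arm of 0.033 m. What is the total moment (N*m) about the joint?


M = F1 * d1 + F2 * d2
M = 92 * 0.242 + 173 * 0.033
M = 22.2640 + 5.7090
M = 27.9730


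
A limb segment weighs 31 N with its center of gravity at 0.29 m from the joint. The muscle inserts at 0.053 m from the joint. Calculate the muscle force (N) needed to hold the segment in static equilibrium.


F_muscle = W * d_load / d_muscle
F_muscle = 31 * 0.29 / 0.053
Numerator = 8.9900
F_muscle = 169.6226


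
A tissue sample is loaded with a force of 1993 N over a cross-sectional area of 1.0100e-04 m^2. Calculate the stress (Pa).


stress = F / A
stress = 1993 / 1.0100e-04
stress = 1.9733e+07


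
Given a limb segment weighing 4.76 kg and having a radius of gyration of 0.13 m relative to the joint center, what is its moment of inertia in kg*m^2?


I = m * k^2
I = 4.76 * 0.13^2
k^2 = 0.0169
I = 0.0804


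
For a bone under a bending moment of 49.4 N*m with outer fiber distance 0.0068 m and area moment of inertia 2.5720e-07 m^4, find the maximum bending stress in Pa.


sigma = M * c / I
sigma = 49.4 * 0.0068 / 2.5720e-07
M * c = 0.3359
sigma = 1.3061e+06


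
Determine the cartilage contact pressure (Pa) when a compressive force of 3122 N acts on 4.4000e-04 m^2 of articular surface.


P = F / A
P = 3122 / 4.4000e-04
P = 7.0955e+06


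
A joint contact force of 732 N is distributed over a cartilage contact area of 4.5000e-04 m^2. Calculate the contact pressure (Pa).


P = F / A
P = 732 / 4.5000e-04
P = 1.6267e+06


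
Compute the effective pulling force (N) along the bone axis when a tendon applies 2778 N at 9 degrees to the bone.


F_eff = F_tendon * cos(theta)
theta = 9 deg = 0.1571 rad
cos(theta) = 0.9877
F_eff = 2778 * 0.9877
F_eff = 2743.7982


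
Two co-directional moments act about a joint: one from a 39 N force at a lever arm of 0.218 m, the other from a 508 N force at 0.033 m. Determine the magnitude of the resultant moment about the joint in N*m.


M = F1 * d1 + F2 * d2
M = 39 * 0.218 + 508 * 0.033
M = 8.5020 + 16.7640
M = 25.2660


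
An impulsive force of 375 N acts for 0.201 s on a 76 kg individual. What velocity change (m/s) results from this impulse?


J = F * dt = 375 * 0.201 = 75.3750 N*s
delta_v = J / m
delta_v = 75.3750 / 76
delta_v = 0.9918


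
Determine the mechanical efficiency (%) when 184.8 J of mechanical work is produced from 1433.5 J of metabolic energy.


eta = (W_mech / E_meta) * 100
eta = (184.8 / 1433.5) * 100
ratio = 0.1289
eta = 12.8915


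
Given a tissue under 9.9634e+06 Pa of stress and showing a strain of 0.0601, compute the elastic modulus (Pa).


E = stress / strain
E = 9.9634e+06 / 0.0601
E = 1.6578e+08


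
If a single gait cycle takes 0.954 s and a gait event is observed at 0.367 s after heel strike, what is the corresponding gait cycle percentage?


pct = (event_time / cycle_time) * 100
pct = (0.367 / 0.954) * 100
ratio = 0.3847
pct = 38.4696


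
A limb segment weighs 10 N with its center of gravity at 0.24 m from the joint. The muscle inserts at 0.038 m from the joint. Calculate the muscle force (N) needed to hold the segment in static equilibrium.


F_muscle = W * d_load / d_muscle
F_muscle = 10 * 0.24 / 0.038
Numerator = 2.4000
F_muscle = 63.1579


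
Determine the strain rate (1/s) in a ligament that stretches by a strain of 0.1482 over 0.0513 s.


strain_rate = delta_strain / delta_t
strain_rate = 0.1482 / 0.0513
strain_rate = 2.8889


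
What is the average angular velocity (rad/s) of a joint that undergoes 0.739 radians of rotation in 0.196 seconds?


omega = delta_theta / delta_t
omega = 0.739 / 0.196
omega = 3.7704


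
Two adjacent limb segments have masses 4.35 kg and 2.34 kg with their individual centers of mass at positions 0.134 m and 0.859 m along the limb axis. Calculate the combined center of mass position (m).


COM = (m1*x1 + m2*x2) / (m1 + m2)
COM = (4.35*0.134 + 2.34*0.859) / (4.35 + 2.34)
Numerator = 2.5930
Denominator = 6.6900
COM = 0.3876


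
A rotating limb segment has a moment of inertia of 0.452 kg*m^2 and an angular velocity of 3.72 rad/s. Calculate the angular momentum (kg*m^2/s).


L = I * omega
L = 0.452 * 3.72
L = 1.6814


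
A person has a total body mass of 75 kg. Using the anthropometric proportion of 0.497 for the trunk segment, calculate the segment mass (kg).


m_segment = body_mass * fraction
m_segment = 75 * 0.497
m_segment = 37.2750


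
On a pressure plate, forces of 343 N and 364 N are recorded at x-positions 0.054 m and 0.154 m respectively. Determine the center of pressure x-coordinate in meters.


COP_x = (F1*x1 + F2*x2) / (F1 + F2)
COP_x = (343*0.054 + 364*0.154) / (343 + 364)
Numerator = 74.5780
Denominator = 707
COP_x = 0.1055


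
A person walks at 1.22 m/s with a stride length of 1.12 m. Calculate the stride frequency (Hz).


f = v / stride_length
f = 1.22 / 1.12
f = 1.0893


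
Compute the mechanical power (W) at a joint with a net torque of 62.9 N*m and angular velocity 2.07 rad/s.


P = M * omega
P = 62.9 * 2.07
P = 130.2030


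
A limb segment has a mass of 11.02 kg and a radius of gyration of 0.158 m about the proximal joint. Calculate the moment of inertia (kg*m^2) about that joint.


I = m * k^2
I = 11.02 * 0.158^2
k^2 = 0.0250
I = 0.2751


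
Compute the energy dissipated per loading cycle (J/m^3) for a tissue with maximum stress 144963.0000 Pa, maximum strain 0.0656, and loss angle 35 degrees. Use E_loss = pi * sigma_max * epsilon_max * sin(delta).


E_loss = pi * sigma_max * epsilon_max * sin(delta)
delta = 35 deg = 0.6109 rad
sin(delta) = 0.5736
E_loss = pi * 144963.0000 * 0.0656 * 0.5736
E_loss = 17135.7131


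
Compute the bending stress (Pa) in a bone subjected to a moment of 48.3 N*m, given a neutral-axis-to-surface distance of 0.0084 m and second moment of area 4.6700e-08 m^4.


sigma = M * c / I
sigma = 48.3 * 0.0084 / 4.6700e-08
M * c = 0.4057
sigma = 8.6878e+06


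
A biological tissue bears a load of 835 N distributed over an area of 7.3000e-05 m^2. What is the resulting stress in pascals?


stress = F / A
stress = 835 / 7.3000e-05
stress = 1.1438e+07


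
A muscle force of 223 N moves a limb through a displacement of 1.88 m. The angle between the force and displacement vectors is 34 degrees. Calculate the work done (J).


W = F * d * cos(theta)
theta = 34 deg = 0.5934 rad
cos(theta) = 0.8290
W = 223 * 1.88 * 0.8290
W = 347.5657


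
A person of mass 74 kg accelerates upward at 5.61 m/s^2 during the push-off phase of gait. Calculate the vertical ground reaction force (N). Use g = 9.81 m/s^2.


GRF = m * (g + a)
GRF = 74 * (9.81 + 5.61)
GRF = 74 * 15.4200
GRF = 1141.0800


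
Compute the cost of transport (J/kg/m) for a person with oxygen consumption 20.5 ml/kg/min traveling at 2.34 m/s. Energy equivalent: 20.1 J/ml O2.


Power per kg = VO2 * 20.1 / 60
Power per kg = 20.5 * 20.1 / 60 = 6.8675 W/kg
Cost = power_per_kg / speed
Cost = 6.8675 / 2.34
Cost = 2.9348


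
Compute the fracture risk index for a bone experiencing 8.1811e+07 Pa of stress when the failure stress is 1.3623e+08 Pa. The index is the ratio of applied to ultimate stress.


FRI = applied / ultimate
FRI = 8.1811e+07 / 1.3623e+08
FRI = 0.6005


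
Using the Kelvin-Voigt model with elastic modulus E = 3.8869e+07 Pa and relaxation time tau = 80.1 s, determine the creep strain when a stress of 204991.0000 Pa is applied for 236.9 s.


epsilon(t) = (sigma/E) * (1 - exp(-t/tau))
sigma/E = 204991.0000 / 3.8869e+07 = 0.0053
exp(-t/tau) = exp(-236.9 / 80.1) = 0.0519
epsilon = 0.0053 * (1 - 0.0519)
epsilon = 0.0050


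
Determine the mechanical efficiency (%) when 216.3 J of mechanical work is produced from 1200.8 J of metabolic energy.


eta = (W_mech / E_meta) * 100
eta = (216.3 / 1200.8) * 100
ratio = 0.1801
eta = 18.0130


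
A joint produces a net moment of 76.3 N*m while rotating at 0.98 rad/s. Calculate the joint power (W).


P = M * omega
P = 76.3 * 0.98
P = 74.7740


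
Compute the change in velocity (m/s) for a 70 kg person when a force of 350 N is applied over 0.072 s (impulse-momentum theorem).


J = F * dt = 350 * 0.072 = 25.2000 N*s
delta_v = J / m
delta_v = 25.2000 / 70
delta_v = 0.3600


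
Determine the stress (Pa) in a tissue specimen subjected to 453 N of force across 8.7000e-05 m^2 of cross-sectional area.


stress = F / A
stress = 453 / 8.7000e-05
stress = 5.2069e+06


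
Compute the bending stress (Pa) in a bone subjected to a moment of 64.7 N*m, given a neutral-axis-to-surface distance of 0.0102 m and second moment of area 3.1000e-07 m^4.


sigma = M * c / I
sigma = 64.7 * 0.0102 / 3.1000e-07
M * c = 0.6599
sigma = 2.1288e+06


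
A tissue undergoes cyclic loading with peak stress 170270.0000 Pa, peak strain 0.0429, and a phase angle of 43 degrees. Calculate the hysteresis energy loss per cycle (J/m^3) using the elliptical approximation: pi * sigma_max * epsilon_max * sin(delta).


E_loss = pi * sigma_max * epsilon_max * sin(delta)
delta = 43 deg = 0.7505 rad
sin(delta) = 0.6820
E_loss = pi * 170270.0000 * 0.0429 * 0.6820
E_loss = 15650.5149


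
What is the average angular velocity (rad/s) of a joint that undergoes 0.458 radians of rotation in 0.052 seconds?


omega = delta_theta / delta_t
omega = 0.458 / 0.052
omega = 8.8077


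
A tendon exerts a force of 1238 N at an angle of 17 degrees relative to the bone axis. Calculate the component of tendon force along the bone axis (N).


F_eff = F_tendon * cos(theta)
theta = 17 deg = 0.2967 rad
cos(theta) = 0.9563
F_eff = 1238 * 0.9563
F_eff = 1183.9053


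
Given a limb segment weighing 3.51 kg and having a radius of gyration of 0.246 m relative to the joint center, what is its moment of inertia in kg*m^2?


I = m * k^2
I = 3.51 * 0.246^2
k^2 = 0.0605
I = 0.2124


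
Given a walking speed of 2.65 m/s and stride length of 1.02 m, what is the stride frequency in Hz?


f = v / stride_length
f = 2.65 / 1.02
f = 2.5980


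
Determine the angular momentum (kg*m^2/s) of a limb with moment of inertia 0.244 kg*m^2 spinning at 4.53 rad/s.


L = I * omega
L = 0.244 * 4.53
L = 1.1053


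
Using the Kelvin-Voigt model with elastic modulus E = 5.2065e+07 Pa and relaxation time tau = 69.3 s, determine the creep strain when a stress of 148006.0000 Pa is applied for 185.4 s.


epsilon(t) = (sigma/E) * (1 - exp(-t/tau))
sigma/E = 148006.0000 / 5.2065e+07 = 0.0028
exp(-t/tau) = exp(-185.4 / 69.3) = 0.0689
epsilon = 0.0028 * (1 - 0.0689)
epsilon = 0.0026


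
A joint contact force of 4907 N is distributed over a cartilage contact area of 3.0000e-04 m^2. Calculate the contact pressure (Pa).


P = F / A
P = 4907 / 3.0000e-04
P = 1.6357e+07


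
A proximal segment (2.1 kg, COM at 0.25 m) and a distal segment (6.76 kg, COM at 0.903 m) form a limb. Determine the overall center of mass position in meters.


COM = (m1*x1 + m2*x2) / (m1 + m2)
COM = (2.1*0.25 + 6.76*0.903) / (2.1 + 6.76)
Numerator = 6.6293
Denominator = 8.8600
COM = 0.7482


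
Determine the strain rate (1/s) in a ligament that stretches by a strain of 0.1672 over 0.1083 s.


strain_rate = delta_strain / delta_t
strain_rate = 0.1672 / 0.1083
strain_rate = 1.5439


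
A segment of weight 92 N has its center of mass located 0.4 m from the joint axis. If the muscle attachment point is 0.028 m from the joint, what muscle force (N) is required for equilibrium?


F_muscle = W * d_load / d_muscle
F_muscle = 92 * 0.4 / 0.028
Numerator = 36.8000
F_muscle = 1314.2857


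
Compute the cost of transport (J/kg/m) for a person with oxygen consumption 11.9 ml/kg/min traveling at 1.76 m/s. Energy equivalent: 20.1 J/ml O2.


Power per kg = VO2 * 20.1 / 60
Power per kg = 11.9 * 20.1 / 60 = 3.9865 W/kg
Cost = power_per_kg / speed
Cost = 3.9865 / 1.76
Cost = 2.2651


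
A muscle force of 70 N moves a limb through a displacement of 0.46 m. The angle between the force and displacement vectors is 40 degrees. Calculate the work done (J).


W = F * d * cos(theta)
theta = 40 deg = 0.6981 rad
cos(theta) = 0.7660
W = 70 * 0.46 * 0.7660
W = 24.6666
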